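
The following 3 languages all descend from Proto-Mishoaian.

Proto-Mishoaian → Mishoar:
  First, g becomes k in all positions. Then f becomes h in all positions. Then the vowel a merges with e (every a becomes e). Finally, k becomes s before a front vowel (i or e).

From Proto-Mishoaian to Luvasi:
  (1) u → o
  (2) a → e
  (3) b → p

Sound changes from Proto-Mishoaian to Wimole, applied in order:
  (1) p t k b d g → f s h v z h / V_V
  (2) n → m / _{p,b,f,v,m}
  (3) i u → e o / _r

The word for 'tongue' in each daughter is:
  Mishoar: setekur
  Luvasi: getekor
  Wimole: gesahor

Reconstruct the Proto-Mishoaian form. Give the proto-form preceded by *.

*getakur

Position 4: Mishoar has e, Luvasi has e, Wimole has a. Wimole preserves a here (none of its changes turn any other segment into a), so the proto-segment is *a.
Position 1: Mishoar has s, Luvasi has g, Wimole has g. Luvasi preserves g here (none of its changes turn any other segment into g), so the proto-segment is *g.
Verify the candidate proto-form against each daughter:
Mishoar: start from *getakur.
  rule 1 (unconditioned shift): getakur → ketakur
  rule 2: no change — ketakur
  rule 3 (vowel merger): ketakur → ketekur
  rule 4 (palatalisation): ketekur → setekur
  ⇒ Mishoar setekur
Luvasi: *getakur
  getakur → getakor   [vowel merger]
  getakor → getekor   [vowel merger]
  getekor (rule 3 does not apply)
  giving Luvasi getekor.
Wimole: start from *getakur.
  rule 1 (intervocalic lenition): getakur → gesahur
  rule 2: no change — gesahur
  rule 3 (pre-rhotic lowering): gesahur → gesahor
  ⇒ Wimole gesahor
No other proto-form is consistent with every reflex, so the reconstruction is *getakur.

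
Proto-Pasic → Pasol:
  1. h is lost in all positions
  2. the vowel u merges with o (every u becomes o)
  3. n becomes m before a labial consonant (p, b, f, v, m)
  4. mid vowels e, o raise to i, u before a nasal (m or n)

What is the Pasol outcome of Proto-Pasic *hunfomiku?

umfumiko

Pasol: *hunfomiku > unfomiku > onfomiko > omfomiko > umfumiko  (by h-loss, vowel merger, nasal place assimilation, pre-nasal raising)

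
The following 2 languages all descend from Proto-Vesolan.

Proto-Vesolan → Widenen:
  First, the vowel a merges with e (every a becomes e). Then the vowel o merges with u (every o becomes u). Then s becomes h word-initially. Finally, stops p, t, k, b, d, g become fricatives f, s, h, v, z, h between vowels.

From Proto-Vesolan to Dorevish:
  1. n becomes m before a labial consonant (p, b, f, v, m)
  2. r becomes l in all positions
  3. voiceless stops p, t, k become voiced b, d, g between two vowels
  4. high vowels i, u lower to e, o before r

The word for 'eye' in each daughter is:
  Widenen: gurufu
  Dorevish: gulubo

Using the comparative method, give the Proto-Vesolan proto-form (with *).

Position 5: Widenen has f, Dorevish has b. Taking the neighbouring segments as reconstructed: Widenen f could go back to *p or *f; Dorevish b could go back to *p or *b — the one source consistent with every daughter is *p.
Position 3: Widenen has r, Dorevish has l. Widenen preserves r here (none of its changes turn any other segment into r), so the proto-segment is *r.
Verify the candidate proto-form against each daughter:
Widenen: *gurupo > gurupu > gurufu  (by vowel merger, intervocalic lenition)
Dorevish: start from *gurupo.
  rule 1: no change — gurupo
  rule 2 (unconditioned shift): gurupo → gulupo
  rule 3 (intervocalic voicing): gulupo → gulubo
  rule 4: no change — gulubo
  ⇒ Dorevish gulubo
Only *gurupo yields all of Widenen gurufu, Dorevish gulubo.

*gurupo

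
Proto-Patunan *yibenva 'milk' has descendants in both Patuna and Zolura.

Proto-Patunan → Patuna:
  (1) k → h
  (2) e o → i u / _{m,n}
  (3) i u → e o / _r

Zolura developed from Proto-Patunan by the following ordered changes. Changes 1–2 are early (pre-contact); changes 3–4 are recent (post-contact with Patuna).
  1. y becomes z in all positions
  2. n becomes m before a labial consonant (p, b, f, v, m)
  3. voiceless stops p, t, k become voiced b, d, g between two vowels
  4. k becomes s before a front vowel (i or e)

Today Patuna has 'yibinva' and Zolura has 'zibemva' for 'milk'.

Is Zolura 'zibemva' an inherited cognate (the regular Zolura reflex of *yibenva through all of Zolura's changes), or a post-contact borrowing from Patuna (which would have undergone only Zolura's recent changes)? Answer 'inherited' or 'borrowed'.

If inherited, *yibenva would pass through all of Zolura's changes:
Zolura: *yibenva > zibenva > zibemva  (by unconditioned shift, nasal place assimilation)
If borrowed from Patuna 'yibinva' after the early changes, it would undergo only the recent ones:
  rule 3 (intervocalic voicing): no change (yibinva)
  rule 4 (palatalisation): no change (yibinva)
  ⇒ as a loan: yibinva
Zolura 'zibemva' matches the inherited outcome exactly, so it is an inherited cognate, not a loan.

inherited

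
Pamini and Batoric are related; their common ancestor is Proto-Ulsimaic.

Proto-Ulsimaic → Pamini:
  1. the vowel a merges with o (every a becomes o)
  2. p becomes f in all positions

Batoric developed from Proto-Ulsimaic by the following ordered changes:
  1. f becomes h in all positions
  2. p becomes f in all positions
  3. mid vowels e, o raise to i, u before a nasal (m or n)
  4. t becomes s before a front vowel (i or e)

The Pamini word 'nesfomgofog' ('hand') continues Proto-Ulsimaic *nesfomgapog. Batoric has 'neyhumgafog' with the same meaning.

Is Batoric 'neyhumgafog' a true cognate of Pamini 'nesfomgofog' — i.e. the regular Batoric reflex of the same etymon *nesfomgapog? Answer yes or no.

Derive the expected Batoric reflex of *nesfomgapog:
Batoric: start from *nesfomgapog.
  rule 1 (unconditioned shift): nesfomgapog → neshomgapog
  rule 2 (unconditioned shift): neshomgapog → neshomgafog
  rule 3 (pre-nasal raising): neshomgafog → neshumgafog
  rule 4: no change — neshumgafog
  ⇒ Batoric neshumgafog
The regular Batoric reflex would be 'neshumgafog', but the attested form is 'neyhumgafog'. The correspondence is irregular, so they are not cognates (the Batoric form has a different source).

no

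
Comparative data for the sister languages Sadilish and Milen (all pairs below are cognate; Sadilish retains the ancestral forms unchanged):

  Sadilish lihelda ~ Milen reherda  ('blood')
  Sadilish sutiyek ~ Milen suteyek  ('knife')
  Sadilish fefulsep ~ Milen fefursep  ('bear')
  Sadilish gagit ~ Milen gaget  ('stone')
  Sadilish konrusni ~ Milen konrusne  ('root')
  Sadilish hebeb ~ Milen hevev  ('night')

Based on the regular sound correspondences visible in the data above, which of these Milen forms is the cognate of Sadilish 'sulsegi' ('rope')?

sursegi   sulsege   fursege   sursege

sursege

lihelda ~ reherda, fefulsep ~ fefursep — Sadilish l corresponds to Milen r after a vowel, before a consonant other than r, m, n, p, b, f, v.
konrusni ~ konrusne — Sadilish i corresponds to Milen e word-finally.
Applying these to Sadilish 'sulsegi':
  sulsegi → sursegi   (l→r after a vowel, before a consonant other than r, m, n, p, b, f, v)
  sursegi → sursege   (i→e word-finally)
So the Milen cognate is 'sursege'.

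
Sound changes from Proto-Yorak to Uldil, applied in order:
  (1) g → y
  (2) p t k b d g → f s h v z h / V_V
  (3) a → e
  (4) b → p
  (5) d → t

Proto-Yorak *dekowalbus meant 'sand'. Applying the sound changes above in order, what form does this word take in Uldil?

Uldil: *dekowalbus > dehowalbus > dehowelbus > dehowelpus > tehowelpus  (by intervocalic lenition, vowel merger, unconditioned shift, unconditioned shift)

tehowelpus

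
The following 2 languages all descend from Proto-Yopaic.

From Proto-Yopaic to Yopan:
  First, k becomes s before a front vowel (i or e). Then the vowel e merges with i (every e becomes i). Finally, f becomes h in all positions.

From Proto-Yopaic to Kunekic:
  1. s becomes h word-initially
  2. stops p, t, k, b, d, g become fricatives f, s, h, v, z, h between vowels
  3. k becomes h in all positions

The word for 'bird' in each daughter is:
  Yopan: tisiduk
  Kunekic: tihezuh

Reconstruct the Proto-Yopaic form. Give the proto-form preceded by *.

*tikeduk

Position 5: Yopan has d, Kunekic has z. Yopan preserves d here (none of its changes turn any other segment into d), so the proto-segment is *d.
Position 7: Yopan has k, Kunekic has h. Yopan preserves k here (none of its changes turn any other segment into k), so the proto-segment is *k.
Verify the candidate proto-form against each daughter:
Yopan: *tikeduk > tiseduk > tisiduk  (by palatalisation, vowel merger)
Kunekic: *tikeduk
  tikeduk (rule 1 does not apply)
  tikeduk → tihezuk   [intervocalic lenition]
  tihezuk → tihezuh   [unconditioned shift]
  giving Kunekic tihezuh.
*tikeduk is the unique common source.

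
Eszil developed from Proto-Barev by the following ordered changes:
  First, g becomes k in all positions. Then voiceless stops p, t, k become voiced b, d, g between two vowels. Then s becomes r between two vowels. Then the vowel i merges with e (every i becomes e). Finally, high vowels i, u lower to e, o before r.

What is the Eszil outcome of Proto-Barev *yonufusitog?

yonuforedok

Eszil: start from *yonufusitog.
  rule 1 (unconditioned shift): yonufusitog → yonufusitok
  rule 2 (intervocalic voicing): yonufusitok → yonufusidok
  rule 3 (rhotacism): yonufusidok → yonufuridok
  rule 4 (vowel merger): yonufuridok → yonufuredok
  rule 5 (pre-rhotic lowering): yonufuredok → yonuforedok
  ⇒ Eszil yonuforedok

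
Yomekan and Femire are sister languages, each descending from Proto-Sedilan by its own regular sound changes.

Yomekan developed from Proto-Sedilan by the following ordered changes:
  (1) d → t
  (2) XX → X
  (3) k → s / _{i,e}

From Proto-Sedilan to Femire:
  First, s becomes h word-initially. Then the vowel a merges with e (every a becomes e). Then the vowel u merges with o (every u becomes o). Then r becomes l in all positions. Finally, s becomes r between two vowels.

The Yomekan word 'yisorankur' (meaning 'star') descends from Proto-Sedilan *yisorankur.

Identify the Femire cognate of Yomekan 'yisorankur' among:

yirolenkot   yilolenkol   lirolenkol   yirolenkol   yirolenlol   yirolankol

yirolenkol

Femire: *yisorankur
  yisorankur (rule 1 does not apply)
  yisorankur → yisorenkur   [vowel merger]
  yisorenkur → yisorenkor   [vowel merger]
  yisorenkor → yisolenkol   [unconditioned shift]
  yisolenkol → yirolenkol   [rhotacism]
  giving Femire yirolenkol.
Among the options, 'yirolenkol' alone shows every Femire change applied in order.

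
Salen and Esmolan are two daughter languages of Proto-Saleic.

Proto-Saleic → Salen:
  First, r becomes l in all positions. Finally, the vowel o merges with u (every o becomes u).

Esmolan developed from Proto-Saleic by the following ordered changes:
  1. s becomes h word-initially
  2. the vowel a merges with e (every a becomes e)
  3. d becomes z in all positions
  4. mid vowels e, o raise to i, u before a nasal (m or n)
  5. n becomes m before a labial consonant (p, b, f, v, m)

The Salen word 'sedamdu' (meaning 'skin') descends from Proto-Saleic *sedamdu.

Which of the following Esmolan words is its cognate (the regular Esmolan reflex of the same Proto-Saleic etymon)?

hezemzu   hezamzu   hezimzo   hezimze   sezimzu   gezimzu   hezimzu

hezimzu

Esmolan: *sedamdu > hedamdu > hedemdu > hezemzu > hezimzu  (by debuccalisation, vowel merger, unconditioned shift, pre-nasal raising)
Among the options, 'hezimzu' alone shows every Esmolan change applied in order.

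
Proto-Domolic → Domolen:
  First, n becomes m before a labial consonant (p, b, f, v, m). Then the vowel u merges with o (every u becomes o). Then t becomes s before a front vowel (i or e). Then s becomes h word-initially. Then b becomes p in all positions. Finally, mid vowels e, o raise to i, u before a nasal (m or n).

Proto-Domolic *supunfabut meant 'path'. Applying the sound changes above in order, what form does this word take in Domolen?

hopumfapot

Domolen: *supunfabut > supumfabut > sopomfabot > hopomfabot > hopomfapot > hopumfapot  (by nasal place assimilation, vowel merger, debuccalisation, unconditioned shift, pre-nasal raising)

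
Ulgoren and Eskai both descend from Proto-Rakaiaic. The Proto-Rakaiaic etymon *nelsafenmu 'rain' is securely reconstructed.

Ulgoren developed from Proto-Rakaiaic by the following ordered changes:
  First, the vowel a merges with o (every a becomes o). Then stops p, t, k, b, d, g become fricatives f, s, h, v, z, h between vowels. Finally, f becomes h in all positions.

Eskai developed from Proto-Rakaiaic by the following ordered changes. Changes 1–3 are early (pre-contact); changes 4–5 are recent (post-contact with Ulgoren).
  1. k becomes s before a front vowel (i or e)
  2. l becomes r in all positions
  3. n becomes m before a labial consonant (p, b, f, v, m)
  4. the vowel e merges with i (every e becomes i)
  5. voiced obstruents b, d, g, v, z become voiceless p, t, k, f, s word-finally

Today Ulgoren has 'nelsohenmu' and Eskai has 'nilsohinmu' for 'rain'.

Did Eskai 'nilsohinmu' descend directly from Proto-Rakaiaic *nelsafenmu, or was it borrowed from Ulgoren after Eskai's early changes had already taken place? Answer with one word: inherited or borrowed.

If inherited, *nelsafenmu would pass through all of Eskai's changes:
Eskai: start from *nelsafenmu.
  rule 1: no change — nelsafenmu
  rule 2 (unconditioned shift): nelsafenmu → nersafenmu
  rule 3 (nasal place assimilation): nersafenmu → nersafemmu
  rule 4 (vowel merger): nersafemmu → nirsafimmu
  rule 5: no change — nirsafimmu
  ⇒ Eskai nirsafimmu
If borrowed from Ulgoren 'nelsohenmu' after the early changes, it would undergo only the recent ones:
  rule 4 (vowel merger): nelsohenmu → nilsohinmu
  rule 5 (final devoicing): no change (nilsohinmu)
  ⇒ as a loan: nilsohinmu
Eskai 'nilsohinmu' matches the loan outcome 'nilsohinmu', not the inherited 'nirsafimmu' — it skipped the early Eskai changes, so it was borrowed from Ulgoren.

borrowed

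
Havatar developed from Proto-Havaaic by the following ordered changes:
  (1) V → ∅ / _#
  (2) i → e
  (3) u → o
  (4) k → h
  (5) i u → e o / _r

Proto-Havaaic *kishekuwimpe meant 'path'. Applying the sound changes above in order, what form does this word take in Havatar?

heshehowemp

Havatar: start from *kishekuwimpe.
  rule 1 (apocope): kishekuwimpe → kishekuwimp
  rule 2 (vowel merger): kishekuwimp → keshekuwemp
  rule 3 (vowel merger): keshekuwemp → keshekowemp
  rule 4 (unconditioned shift): keshekowemp → heshehowemp
  rule 5: no change — heshehowemp
  ⇒ Havatar heshehowemp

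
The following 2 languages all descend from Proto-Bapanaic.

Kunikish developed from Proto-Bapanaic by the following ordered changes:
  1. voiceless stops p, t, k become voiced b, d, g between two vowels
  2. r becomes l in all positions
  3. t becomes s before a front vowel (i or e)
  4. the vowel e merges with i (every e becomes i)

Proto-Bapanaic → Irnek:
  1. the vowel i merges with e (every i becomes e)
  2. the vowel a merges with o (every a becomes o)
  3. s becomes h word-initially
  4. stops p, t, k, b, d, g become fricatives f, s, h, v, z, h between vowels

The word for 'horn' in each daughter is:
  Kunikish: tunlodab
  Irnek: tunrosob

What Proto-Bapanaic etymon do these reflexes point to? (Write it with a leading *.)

*tunrotab

Position 7: Kunikish has a, Irnek has o. Kunikish preserves a here (none of its changes turn any other segment into a), so the proto-segment is *a.
Position 4: Kunikish has l, Irnek has r. Irnek preserves r here (none of its changes turn any other segment into r), so the proto-segment is *r.
Position 6: Kunikish has d, Irnek has s. Taking the neighbouring segments as reconstructed: Kunikish d could go back to *t or *d; Irnek s could go back to *t or *s — the one source consistent with every daughter is *t.
This points to *tunrotab. Verify forward in each daughter:
Kunikish: *tunrotab > tunrodab > tunlodab  (by intervocalic voicing, unconditioned shift)
Irnek: *tunrotab > tunrotob > tunrosob  (by vowel merger, intervocalic lenition)
Only *tunrotab yields all of Kunikish tunlodab, Irnek tunrosob.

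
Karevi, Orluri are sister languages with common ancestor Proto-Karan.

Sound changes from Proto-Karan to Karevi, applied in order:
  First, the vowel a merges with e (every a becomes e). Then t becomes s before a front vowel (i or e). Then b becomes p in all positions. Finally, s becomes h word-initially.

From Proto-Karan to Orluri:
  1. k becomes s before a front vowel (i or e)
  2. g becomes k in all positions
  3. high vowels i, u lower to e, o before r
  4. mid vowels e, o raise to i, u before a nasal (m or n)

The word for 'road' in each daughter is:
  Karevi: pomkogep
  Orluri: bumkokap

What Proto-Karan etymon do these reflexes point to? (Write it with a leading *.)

Position 2: Karevi has o, Orluri has u. Karevi preserves o here (none of its changes turn any other segment into o), so the proto-segment is *o.
Position 6: Karevi has g, Orluri has k. Karevi preserves g here (none of its changes turn any other segment into g), so the proto-segment is *g.
Position 7: Karevi has e, Orluri has a. Orluri preserves a here (none of its changes turn any other segment into a), so the proto-segment is *a.
This points to *bomkogap. Verify forward in each daughter:
Karevi: *bomkogap
  bomkogap → bomkogep   [vowel merger]
  bomkogep (rule 2 does not apply)
  bomkogep → pomkogep   [unconditioned shift]
  pomkogep (rule 4 does not apply)
  giving Karevi pomkogep.
Orluri: *bomkogap > bomkokap > bumkokap  (by unconditioned shift, pre-nasal raising)
*bomkogap is the unique common source.

*bomkogap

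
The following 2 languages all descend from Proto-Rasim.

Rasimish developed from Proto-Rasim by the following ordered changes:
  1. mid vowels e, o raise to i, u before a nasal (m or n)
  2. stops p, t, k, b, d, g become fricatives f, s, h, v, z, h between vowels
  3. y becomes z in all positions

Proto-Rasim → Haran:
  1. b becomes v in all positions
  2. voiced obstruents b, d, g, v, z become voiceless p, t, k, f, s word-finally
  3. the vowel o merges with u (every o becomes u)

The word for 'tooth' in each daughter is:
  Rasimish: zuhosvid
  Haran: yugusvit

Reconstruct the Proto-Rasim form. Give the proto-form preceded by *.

*yugosvid

Position 8: Rasimish has d, Haran has t. Rasimish preserves d here (none of its changes turn any other segment into d), so the proto-segment is *d.
Position 4: Rasimish has o, Haran has u. Rasimish preserves o here (none of its changes turn any other segment into o), so the proto-segment is *o.
Position 3: Rasimish has h, Haran has g. Haran preserves g here (none of its changes turn any other segment into g), so the proto-segment is *g.
Continuing position by position gives *yugosvid; check it forward:
Rasimish: *yugosvid
  yugosvid (rule 1 does not apply)
  yugosvid → yuhosvid   [intervocalic lenition]
  yuhosvid → zuhosvid   [unconditioned shift]
  giving Rasimish zuhosvid.
Haran: *yugosvid
  yugosvid (rule 1 does not apply)
  yugosvid → yugosvit   [final devoicing]
  yugosvit → yugusvit   [vowel merger]
  giving Haran yugusvit.
Only *yugosvid yields all of Rasimish zuhosvid, Haran yugusvit.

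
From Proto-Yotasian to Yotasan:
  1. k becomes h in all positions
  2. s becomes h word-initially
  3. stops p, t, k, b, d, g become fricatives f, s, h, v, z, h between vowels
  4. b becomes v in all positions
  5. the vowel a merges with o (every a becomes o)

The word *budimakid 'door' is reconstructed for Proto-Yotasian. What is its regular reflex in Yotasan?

Yotasan: start from *budimakid.
  rule 1 (unconditioned shift): budimakid → budimahid
  rule 2: no change — budimahid
  rule 3 (intervocalic lenition): budimahid → buzimahid
  rule 4 (unconditioned shift): buzimahid → vuzimahid
  rule 5 (vowel merger): vuzimahid → vuzimohid
  ⇒ Yotasan vuzimohid

vuzimohid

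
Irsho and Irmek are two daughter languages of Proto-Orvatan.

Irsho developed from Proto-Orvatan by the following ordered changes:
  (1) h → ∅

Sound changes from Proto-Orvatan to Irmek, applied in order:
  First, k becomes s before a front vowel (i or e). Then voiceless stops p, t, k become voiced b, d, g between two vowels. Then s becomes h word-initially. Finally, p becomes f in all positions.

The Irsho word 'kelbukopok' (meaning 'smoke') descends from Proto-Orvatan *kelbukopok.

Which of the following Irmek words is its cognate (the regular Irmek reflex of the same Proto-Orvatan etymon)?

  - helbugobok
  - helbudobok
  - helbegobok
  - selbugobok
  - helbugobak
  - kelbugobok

helbugobok

Irmek: start from *kelbukopok.
  rule 1 (palatalisation): kelbukopok → selbukopok
  rule 2 (intervocalic voicing): selbukopok → selbugobok
  rule 3 (debuccalisation): selbugobok → helbugobok
  rule 4: no change — helbugobok
  ⇒ Irmek helbugobok
The other candidates each miss or misapply at least one Irmek change.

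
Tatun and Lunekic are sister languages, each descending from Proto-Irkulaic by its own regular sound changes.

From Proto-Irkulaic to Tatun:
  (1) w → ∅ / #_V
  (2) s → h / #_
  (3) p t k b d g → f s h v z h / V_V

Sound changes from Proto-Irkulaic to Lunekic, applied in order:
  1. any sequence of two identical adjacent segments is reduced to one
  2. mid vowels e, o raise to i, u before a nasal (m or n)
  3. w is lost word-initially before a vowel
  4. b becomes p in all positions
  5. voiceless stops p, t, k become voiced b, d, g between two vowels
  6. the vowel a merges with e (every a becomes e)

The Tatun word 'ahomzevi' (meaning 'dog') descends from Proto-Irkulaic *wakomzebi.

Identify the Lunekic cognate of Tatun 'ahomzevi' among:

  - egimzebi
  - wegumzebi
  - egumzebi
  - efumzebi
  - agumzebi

Lunekic: *wakomzebi > wakumzebi > akumzebi > akumzepi > agumzebi > egumzebi  (by pre-nasal raising, glide loss, unconditioned shift, intervocalic voicing, vowel merger)

egumzebi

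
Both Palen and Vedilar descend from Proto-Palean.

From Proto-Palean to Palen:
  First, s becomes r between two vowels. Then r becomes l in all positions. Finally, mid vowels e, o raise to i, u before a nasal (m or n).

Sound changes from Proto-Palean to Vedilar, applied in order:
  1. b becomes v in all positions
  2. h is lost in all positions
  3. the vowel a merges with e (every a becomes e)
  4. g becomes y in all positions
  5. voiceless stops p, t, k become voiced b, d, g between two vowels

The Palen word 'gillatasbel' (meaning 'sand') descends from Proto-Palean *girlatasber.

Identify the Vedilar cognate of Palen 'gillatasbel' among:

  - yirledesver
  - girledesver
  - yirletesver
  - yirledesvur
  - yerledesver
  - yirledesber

yirledesver

Vedilar: *girlatasber
  girlatasber → girlatasver   [unconditioned shift]
  girlatasver (rule 2 does not apply)
  girlatasver → girletesver   [vowel merger]
  girletesver → yirletesver   [unconditioned shift]
  yirletesver → yirledesver   [intervocalic voicing]
  giving Vedilar yirledesver.
The other candidates each miss or misapply at least one Vedilar change.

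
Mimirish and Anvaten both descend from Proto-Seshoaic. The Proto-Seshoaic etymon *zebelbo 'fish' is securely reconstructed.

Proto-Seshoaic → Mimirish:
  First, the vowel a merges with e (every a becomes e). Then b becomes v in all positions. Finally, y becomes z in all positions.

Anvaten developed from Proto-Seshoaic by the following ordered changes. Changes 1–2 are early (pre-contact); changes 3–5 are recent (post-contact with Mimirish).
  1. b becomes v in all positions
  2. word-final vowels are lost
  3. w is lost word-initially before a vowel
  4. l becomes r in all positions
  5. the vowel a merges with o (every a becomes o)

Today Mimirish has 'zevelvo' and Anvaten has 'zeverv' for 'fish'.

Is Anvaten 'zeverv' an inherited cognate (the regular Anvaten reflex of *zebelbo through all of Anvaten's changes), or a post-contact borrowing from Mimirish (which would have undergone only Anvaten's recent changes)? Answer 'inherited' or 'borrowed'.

If inherited, *zebelbo would pass through all of Anvaten's changes:
Anvaten: start from *zebelbo.
  rule 1 (unconditioned shift): zebelbo → zevelvo
  rule 2 (apocope): zevelvo → zevelv
  rule 3: no change — zevelv
  rule 4 (unconditioned shift): zevelv → zeverv
  rule 5: no change — zeverv
  ⇒ Anvaten zeverv
If borrowed from Mimirish 'zevelvo' after the early changes, it would undergo only the recent ones:
  rule 3 (glide loss): no change (zevelvo)
  rule 4 (unconditioned shift): zevelvo → zevervo
  rule 5 (vowel merger): no change (zevervo)
  ⇒ as a loan: zevervo
Anvaten 'zeverv' matches the inherited outcome exactly, so it is an inherited cognate, not a loan.

inherited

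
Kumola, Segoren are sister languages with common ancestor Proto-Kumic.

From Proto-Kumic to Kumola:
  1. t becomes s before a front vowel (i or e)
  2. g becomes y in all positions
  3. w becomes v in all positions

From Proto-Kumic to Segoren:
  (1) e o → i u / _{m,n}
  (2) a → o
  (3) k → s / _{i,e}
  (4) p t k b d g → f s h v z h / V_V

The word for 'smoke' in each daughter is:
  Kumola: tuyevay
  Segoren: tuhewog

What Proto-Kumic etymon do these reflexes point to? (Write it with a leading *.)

Position 5: Kumola has v, Segoren has w. Segoren preserves w here (none of its changes turn any other segment into w), so the proto-segment is *w.
Position 7: Kumola has y, Segoren has g. Segoren preserves g here (none of its changes turn any other segment into g), so the proto-segment is *g.
Verify the candidate proto-form against each daughter:
Kumola: start from *tugewag.
  rule 1: no change — tugewag
  rule 2 (unconditioned shift): tugewag → tuyeway
  rule 3 (unconditioned shift): tuyeway → tuyevay
  ⇒ Kumola tuyevay
Segoren: *tugewag
  tugewag (rule 1 does not apply)
  tugewag → tugewog   [vowel merger]
  tugewog (rule 3 does not apply)
  tugewog → tuhewog   [intervocalic lenition]
  giving Segoren tuhewog.
Only *tugewag yields all of Kumola tuyevay, Segoren tuhewog.

*tugewag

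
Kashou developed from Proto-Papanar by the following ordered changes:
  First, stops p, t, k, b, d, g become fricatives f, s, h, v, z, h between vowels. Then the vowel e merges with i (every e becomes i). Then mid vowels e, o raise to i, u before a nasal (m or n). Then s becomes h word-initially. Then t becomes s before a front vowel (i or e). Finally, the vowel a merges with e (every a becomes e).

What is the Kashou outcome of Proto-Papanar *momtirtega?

mumsirsihe

Kashou: *momtirtega
  momtirtega → momtirteha   [intervocalic lenition]
  momtirteha → momtirtiha   [vowel merger]
  momtirtiha → mumtirtiha   [pre-nasal raising]
  mumtirtiha (rule 4 does not apply)
  mumtirtiha → mumsirsiha   [palatalisation]
  mumsirsiha → mumsirsihe   [vowel merger]
  giving Kashou mumsirsihe.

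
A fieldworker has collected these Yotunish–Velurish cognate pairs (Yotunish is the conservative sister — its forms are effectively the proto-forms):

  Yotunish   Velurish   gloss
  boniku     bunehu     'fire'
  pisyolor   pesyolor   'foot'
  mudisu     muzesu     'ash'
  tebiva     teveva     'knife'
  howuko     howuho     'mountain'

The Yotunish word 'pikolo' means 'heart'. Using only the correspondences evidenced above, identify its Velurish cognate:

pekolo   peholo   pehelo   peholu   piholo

peholo

boniku ~ bunehu, pisyolor ~ pesyolor — Yotunish i corresponds to Velurish e after a consonant, before a consonant other than r, m, n, p, b, f, v.
howuko ~ howuho — Yotunish k corresponds to Velurish h between vowels (before a back vowel).
Applying these to Yotunish 'pikolo':
  pikolo → pekolo   (i→e after a consonant, before a consonant other than r, m, n, p, b, f, v)
  pekolo → peholo   (k→h between vowels (before a back vowel))
So the Velurish cognate is 'peholo'.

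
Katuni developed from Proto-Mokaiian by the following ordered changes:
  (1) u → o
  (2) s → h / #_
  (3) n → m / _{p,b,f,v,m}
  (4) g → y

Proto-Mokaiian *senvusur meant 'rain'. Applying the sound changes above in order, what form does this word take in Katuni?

hemvosor

Katuni: *senvusur > senvosor > henvosor > hemvosor  (by vowel merger, debuccalisation, nasal place assimilation)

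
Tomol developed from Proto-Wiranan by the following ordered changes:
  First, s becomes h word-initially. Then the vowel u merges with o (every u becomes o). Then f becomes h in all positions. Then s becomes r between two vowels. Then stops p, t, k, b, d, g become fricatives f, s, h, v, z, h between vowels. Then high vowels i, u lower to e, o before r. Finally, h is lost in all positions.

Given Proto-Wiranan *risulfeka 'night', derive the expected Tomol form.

Tomol: *risulfeka
  risulfeka (rule 1 does not apply)
  risulfeka → risolfeka   [vowel merger]
  risolfeka → risolheka   [unconditioned shift]
  risolheka → rirolheka   [rhotacism]
  rirolheka → rirolheha   [intervocalic lenition]
  rirolheha → rerolheha   [pre-rhotic lowering]
  rerolheha → rerolea   [h-loss]
  giving Tomol rerolea.

rerolea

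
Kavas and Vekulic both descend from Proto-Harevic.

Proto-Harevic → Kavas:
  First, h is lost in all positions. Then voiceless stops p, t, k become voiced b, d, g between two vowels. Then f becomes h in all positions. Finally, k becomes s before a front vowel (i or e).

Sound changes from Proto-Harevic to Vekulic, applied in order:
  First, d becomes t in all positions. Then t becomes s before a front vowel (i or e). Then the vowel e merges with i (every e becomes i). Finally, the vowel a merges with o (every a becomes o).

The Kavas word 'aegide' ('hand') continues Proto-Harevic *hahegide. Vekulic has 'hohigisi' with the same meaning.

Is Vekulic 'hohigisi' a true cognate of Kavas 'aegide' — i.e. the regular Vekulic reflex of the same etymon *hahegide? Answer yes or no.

Derive the expected Vekulic reflex of *hahegide:
Vekulic: *hahegide > hahegite > hahegise > hahigisi > hohigisi  (by unconditioned shift, palatalisation, vowel merger, vowel merger)
Vekulic 'hohigisi' matches the regular reflex exactly, so the pair is cognate.

yes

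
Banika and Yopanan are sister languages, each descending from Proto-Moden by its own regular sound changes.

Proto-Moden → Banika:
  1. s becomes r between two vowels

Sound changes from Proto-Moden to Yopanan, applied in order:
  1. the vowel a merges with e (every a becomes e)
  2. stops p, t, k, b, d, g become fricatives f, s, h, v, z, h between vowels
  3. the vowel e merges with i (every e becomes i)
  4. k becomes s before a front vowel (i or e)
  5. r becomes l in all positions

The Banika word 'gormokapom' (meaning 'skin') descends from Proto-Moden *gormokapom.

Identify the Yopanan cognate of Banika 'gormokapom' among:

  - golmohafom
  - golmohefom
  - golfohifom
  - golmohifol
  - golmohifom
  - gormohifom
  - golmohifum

golmohifom

Yopanan: start from *gormokapom.
  rule 1 (vowel merger): gormokapom → gormokepom
  rule 2 (intervocalic lenition): gormokepom → gormohefom
  rule 3 (vowel merger): gormohefom → gormohifom
  rule 4: no change — gormohifom
  rule 5 (unconditioned shift): gormohifom → golmohifom
  ⇒ Yopanan golmohifom
Only 'golmohifom' matches the regular Yopanan development of *gormokapom.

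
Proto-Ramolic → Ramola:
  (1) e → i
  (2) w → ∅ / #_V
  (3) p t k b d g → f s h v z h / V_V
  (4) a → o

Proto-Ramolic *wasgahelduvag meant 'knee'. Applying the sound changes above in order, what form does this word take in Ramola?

osgohilduvog

Ramola: *wasgahelduvag > wasgahilduvag > asgahilduvag > osgohilduvog  (by vowel merger, glide loss, vowel merger)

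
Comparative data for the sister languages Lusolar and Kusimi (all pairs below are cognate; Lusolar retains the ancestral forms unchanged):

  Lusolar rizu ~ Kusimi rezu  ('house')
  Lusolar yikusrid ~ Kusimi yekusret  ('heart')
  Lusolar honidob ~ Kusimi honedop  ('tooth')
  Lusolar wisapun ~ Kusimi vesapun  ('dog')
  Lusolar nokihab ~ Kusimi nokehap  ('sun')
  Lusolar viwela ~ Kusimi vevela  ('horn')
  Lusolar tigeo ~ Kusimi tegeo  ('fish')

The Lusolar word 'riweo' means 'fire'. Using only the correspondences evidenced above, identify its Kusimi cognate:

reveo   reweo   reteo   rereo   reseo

rizu ~ rezu, yikusrid ~ yekusret — Lusolar i corresponds to Kusimi e after a consonant, before a consonant other than r, m, n, p, b, f, v.
viwela ~ vevela — Lusolar w corresponds to Kusimi v between vowels (before a front vowel).
Applying these to Lusolar 'riweo':
  riweo → reweo   (i→e after a consonant, before a consonant other than r, m, n, p, b, f, v)
  reweo → reveo   (w→v between vowels (before a front vowel))
So the Kusimi cognate is 'reveo'.

reveo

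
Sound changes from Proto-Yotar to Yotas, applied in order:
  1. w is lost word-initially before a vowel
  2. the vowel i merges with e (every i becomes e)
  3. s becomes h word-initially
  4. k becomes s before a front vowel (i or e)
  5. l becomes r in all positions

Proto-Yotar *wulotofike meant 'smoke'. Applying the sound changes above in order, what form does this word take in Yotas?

Yotas: *wulotofike > ulotofike > ulotofeke > ulotofese > urotofese  (by glide loss, vowel merger, palatalisation, unconditioned shift)

urotofese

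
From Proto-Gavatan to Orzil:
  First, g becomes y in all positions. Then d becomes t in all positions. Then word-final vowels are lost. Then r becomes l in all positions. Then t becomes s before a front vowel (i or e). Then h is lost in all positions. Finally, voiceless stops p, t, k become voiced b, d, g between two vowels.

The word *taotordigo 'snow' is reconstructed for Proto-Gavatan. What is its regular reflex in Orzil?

taodolsiy

Orzil: *taotordigo > taotordiyo > taotortiyo > taotortiy > taotoltiy > taotolsiy > taodolsiy  (by unconditioned shift, unconditioned shift, apocope, unconditioned shift, palatalisation, intervocalic voicing)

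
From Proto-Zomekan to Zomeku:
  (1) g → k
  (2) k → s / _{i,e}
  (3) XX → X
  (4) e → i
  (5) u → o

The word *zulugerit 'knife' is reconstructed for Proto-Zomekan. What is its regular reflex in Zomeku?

Zomeku: *zulugerit > zulukerit > zuluserit > zulusirit > zolosirit  (by unconditioned shift, palatalisation, vowel merger, vowel merger)

zolosirit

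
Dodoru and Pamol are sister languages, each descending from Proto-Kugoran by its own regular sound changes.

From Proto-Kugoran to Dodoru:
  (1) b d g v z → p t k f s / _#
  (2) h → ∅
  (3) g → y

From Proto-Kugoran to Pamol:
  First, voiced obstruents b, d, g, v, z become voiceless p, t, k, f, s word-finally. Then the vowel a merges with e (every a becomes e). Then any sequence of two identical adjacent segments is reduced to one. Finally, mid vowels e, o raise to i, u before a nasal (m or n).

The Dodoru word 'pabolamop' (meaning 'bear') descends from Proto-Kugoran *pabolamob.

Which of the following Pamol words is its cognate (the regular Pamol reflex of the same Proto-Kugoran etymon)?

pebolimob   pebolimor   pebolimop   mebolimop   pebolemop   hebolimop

Pamol: *pabolamob
  pabolamob → pabolamop   [final devoicing]
  pabolamop → pebolemop   [vowel merger]
  pebolemop (rule 3 does not apply)
  pebolemop → pebolimop   [pre-nasal raising]
  giving Pamol pebolimop.

pebolimop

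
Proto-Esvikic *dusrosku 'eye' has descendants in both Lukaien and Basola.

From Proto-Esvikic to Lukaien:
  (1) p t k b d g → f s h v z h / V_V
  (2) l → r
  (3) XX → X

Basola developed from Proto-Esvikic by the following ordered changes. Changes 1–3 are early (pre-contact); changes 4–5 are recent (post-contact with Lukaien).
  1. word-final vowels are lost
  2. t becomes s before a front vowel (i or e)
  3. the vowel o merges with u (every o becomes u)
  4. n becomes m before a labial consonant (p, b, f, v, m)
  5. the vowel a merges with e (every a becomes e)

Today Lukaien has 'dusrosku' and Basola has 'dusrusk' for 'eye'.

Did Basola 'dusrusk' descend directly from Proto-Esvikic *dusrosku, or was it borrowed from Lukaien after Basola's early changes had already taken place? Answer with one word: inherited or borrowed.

inherited

If inherited, *dusrosku would pass through all of Basola's changes:
Basola: *dusrosku > dusrosk > dusrusk  (by apocope, vowel merger)
If borrowed from Lukaien 'dusrosku' after the early changes, it would undergo only the recent ones:
  rule 4 (nasal place assimilation): no change (dusrosku)
  rule 5 (vowel merger): no change (dusrosku)
  ⇒ as a loan: dusrosku
Basola 'dusrusk' matches the inherited outcome exactly, so it is an inherited cognate, not a loan.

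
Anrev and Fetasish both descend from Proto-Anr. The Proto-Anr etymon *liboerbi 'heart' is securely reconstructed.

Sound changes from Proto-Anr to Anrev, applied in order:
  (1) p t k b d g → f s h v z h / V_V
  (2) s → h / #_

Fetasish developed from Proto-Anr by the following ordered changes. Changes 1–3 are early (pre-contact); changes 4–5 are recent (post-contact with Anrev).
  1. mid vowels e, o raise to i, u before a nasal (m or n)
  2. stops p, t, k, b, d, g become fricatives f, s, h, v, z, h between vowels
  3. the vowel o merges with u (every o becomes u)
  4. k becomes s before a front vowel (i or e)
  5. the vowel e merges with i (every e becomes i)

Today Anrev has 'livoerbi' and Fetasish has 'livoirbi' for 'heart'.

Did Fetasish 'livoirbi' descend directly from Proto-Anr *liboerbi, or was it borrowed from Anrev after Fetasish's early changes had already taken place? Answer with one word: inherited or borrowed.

borrowed

If inherited, *liboerbi would pass through all of Fetasish's changes:
Fetasish: *liboerbi > livoerbi > livuerbi > livuirbi  (by intervocalic lenition, vowel merger, vowel merger)
If borrowed from Anrev 'livoerbi' after the early changes, it would undergo only the recent ones:
  rule 4 (palatalisation): no change (livoerbi)
  rule 5 (vowel merger): livoerbi → livoirbi
  ⇒ as a loan: livoirbi
Fetasish 'livoirbi' matches the loan outcome 'livoirbi', not the inherited 'livuirbi' — it skipped the early Fetasish changes, so it was borrowed from Anrev.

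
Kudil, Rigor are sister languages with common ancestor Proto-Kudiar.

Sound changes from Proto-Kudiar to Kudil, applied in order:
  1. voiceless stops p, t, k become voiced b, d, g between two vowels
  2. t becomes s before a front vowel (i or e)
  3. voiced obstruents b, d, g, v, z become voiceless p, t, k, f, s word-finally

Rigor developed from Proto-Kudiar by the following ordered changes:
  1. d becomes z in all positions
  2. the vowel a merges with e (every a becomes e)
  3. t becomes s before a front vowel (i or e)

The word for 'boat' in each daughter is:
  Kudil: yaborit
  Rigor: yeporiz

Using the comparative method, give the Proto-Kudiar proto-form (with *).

*yaporid

Position 3: Kudil has b, Rigor has p. Rigor preserves p here (none of its changes turn any other segment into p), so the proto-segment is *p.
Position 2: Kudil has a, Rigor has e. Kudil preserves a here (none of its changes turn any other segment into a), so the proto-segment is *a.
This points to *yaporid. Verify forward in each daughter:
Kudil: *yaporid > yaborid > yaborit  (by intervocalic voicing, final devoicing)
Rigor: *yaporid > yaporiz > yeporiz  (by unconditioned shift, vowel merger)
*yaporid is the unique common source.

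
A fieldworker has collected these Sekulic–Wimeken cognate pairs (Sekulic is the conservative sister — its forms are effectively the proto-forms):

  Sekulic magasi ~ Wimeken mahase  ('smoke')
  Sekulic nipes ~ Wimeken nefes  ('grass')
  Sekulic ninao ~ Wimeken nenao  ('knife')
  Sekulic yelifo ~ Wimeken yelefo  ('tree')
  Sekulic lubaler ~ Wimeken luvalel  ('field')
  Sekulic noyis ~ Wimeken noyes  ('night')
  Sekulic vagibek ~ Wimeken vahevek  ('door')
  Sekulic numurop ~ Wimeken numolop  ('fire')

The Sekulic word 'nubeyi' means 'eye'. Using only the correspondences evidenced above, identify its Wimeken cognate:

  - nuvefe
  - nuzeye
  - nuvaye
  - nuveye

vagibek ~ vahevek — Sekulic b corresponds to Wimeken v between vowels (before a front vowel).
magasi ~ mahase — Sekulic i corresponds to Wimeken e word-finally.
Applying these to Sekulic 'nubeyi':
  nubeyi → nuveyi   (b→v between vowels (before a front vowel))
  nuveyi → nuveye   (i→e word-finally)
So the Wimeken cognate is 'nuveye'.

nuveye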